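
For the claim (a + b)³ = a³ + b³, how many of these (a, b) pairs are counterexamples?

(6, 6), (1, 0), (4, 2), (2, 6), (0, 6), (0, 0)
3

Testing each pair:
(6, 6): LHS = 1728, RHS = 432 → counterexample
(1, 0): LHS = 1, RHS = 1 → satisfies claim
(4, 2): LHS = 216, RHS = 72 → counterexample
(2, 6): LHS = 512, RHS = 224 → counterexample
(0, 6): LHS = 216, RHS = 216 → satisfies claim
(0, 0): LHS = 0, RHS = 0 → satisfies claim

That makes 3 counterexamples.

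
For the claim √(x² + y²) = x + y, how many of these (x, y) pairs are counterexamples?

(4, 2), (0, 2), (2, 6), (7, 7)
Testing each pair:
(4, 2): LHS = 2·√(5) ≈ 4.472, RHS = 6 → counterexample
(0, 2): LHS = 2, RHS = 2 → satisfies claim
(2, 6): LHS = 2·√(10) ≈ 6.325, RHS = 8 → counterexample
(7, 7): LHS = 7·√(2) ≈ 9.899, RHS = 14 → counterexample

That makes 3 counterexamples.

Answer: 3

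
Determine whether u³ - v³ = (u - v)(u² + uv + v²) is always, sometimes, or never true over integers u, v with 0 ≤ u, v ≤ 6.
Always true

The identity holds for every pair in the range. For instance at (u, v) = (0, 4): both sides equal -64.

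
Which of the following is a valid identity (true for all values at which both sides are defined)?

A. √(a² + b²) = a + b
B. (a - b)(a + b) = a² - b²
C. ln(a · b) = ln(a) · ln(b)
B

A: fails at (1, 4) — LHS = √(17) ≈ 4.123, RHS = 5.
B: holds — e.g. at (6, 7), both sides equal -13.
C: fails at (5, 5) — LHS = ln(25) ≈ 3.219, RHS = ln(5)² ≈ 2.59.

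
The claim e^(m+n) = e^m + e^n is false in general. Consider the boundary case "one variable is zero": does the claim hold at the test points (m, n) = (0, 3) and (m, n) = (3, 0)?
No, fails at both test points

At (0, 3): LHS = e^3 ≈ 20.09 ≠ RHS = 1 + e^3 ≈ 21.09
At (3, 0): LHS = e^3 ≈ 20.09 ≠ RHS = 1 + e^3 ≈ 21.09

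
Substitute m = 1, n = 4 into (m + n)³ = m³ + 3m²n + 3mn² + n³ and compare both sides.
LHS = (1 + 4)³ = 125
RHS = 1³ + 3·1²·4 + 3·1·4² + 4³ = 125

LHS = RHS: the two sides agree.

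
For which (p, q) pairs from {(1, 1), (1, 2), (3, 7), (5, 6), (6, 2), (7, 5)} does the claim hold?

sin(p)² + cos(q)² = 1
Testing each pair:
(1, 1): LHS = cos(1)² + sin(1)² = 1, RHS = 1 → holds
(1, 2): LHS = cos(2)² + sin(1)² ≈ 0.8813, RHS = 1 → fails
(3, 7): LHS = sin(3)² + cos(7)² ≈ 0.5883, RHS = 1 → fails
(5, 6): LHS = sin(5)² + cos(6)² ≈ 1.841, RHS = 1 → fails
(6, 2): LHS = sin(6)² + cos(2)² ≈ 0.2513, RHS = 1 → fails
(7, 5): LHS = cos(5)² + sin(7)² ≈ 0.5121, RHS = 1 → fails

1 of 6 pairs satisfies the claim.

Answer: (1, 1)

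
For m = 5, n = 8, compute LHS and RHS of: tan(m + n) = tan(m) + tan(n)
LHS = tan(5 + 8) = tan(13) ≈ 0.463
RHS = tan(5) + tan(8) ≈ -10.18

LHS ≠ RHS (they differ by about 10.64), so the equation does not hold here.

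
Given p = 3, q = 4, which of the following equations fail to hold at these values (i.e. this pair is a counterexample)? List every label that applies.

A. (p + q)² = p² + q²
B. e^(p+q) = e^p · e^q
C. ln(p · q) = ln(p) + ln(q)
A

Evaluating each claim at the given values:
A. LHS = 49, RHS = 25 → fails here (LHS ≠ RHS)
B. LHS = e^7 ≈ 1097, RHS = e^7 ≈ 1097 → holds here (LHS = RHS)
C. LHS = ln(12) ≈ 2.485, RHS = ln(3) + ln(4) ≈ 2.485 → holds here (LHS = RHS)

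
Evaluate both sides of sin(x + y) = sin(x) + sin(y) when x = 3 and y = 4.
LHS = sin(3 + 4) = sin(7) ≈ 0.657
RHS = sin(3) + sin(4) ≈ -0.6157

LHS ≠ RHS (they differ by about 1.273), so the equation does not hold here.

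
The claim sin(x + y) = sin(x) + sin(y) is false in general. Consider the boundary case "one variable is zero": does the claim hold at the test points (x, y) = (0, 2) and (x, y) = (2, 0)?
Yes, holds at both test points

At (0, 2): LHS = sin(2) ≈ 0.9093, RHS = sin(2) ≈ 0.9093 → equal
At (2, 0): LHS = sin(2) ≈ 0.9093, RHS = sin(2) ≈ 0.9093 → equal

So the claim does hold at both of these boundary points, even though it is not an identity.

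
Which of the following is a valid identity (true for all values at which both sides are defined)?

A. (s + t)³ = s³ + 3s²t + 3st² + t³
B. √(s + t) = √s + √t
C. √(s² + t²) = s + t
A: holds — e.g. at (2, 5), both sides equal 343.
B: fails at (4, 6) — LHS = √(10) ≈ 3.162, RHS = 2 + √(6) ≈ 4.449.
C: fails at (1, 3) — LHS = √(10) ≈ 3.162, RHS = 4.

Answer: A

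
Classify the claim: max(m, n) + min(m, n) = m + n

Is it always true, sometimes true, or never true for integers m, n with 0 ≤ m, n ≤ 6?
The identity holds for every pair in the range. For instance at (m, n) = (2, 2): both sides equal 4.

Answer: Always true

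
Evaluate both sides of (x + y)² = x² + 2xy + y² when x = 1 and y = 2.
LHS = (1 + 2)² = 9
RHS = 1² + 2·1·2 + 2² = 9

LHS = RHS: the two sides agree.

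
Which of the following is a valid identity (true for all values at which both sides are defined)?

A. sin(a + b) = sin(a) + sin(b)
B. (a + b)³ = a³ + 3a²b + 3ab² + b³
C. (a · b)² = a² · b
A: fails at (1, 3) — LHS = sin(4) ≈ -0.7568, RHS = sin(3) + sin(1) ≈ 0.9826.
B: holds — e.g. at (3, 3), both sides equal 216.
C: fails at (1, 4) — LHS = 16, RHS = 4.

Answer: B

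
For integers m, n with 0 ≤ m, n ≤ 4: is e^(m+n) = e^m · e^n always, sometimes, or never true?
Always true

The identity holds for every pair in the range. For instance at (m, n) = (4, 0): both sides equal e^4 ≈ 54.6.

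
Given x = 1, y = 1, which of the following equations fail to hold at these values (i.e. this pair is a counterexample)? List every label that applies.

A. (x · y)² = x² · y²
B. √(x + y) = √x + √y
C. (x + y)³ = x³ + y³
B, C

Evaluating each claim at the given values:
A. LHS = 1, RHS = 1 → holds here (LHS = RHS)
B. LHS = √(2) ≈ 1.414, RHS = 2 → fails here (LHS ≠ RHS)
C. LHS = 8, RHS = 2 → fails here (LHS ≠ RHS)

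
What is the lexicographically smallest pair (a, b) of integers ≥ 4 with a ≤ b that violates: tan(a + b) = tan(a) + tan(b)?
(a, b) = (4, 4)

Substituting (4, 4) into the claim:
LHS = tan(4 + 4) = tan(8) ≈ -6.8
RHS = tan(4) + tan(4) = 2·tan(4) ≈ 2.316

Since LHS ≠ RHS, this pair disproves the claim, and no lexicographically smaller pair (a ≤ b, integers ≥ 4) does.

For instance (4, 11) is also a counterexample (LHS = tan(15) ≈ -0.856, RHS = tan(11) + tan(4) ≈ -224.8), but it's lexicographically larger.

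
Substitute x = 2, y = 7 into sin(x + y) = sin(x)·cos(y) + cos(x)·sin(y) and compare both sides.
LHS = sin(2 + 7) = sin(9) ≈ 0.4121
RHS = sin(2)·cos(7) + cos(2)·sin(7) = sin(7)·cos(2) + sin(2)·cos(7) ≈ 0.4121

LHS = RHS: the two sides agree.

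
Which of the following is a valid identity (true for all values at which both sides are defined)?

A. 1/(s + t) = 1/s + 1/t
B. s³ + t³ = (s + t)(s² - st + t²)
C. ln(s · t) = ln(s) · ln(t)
A: fails at (5, 5) — LHS = 1/10, RHS = 2/5.
B: holds — e.g. at (2, 5), both sides equal 133.
C: fails at (4, 4) — LHS = ln(16) ≈ 2.773, RHS = ln(4)² ≈ 1.922.

Answer: B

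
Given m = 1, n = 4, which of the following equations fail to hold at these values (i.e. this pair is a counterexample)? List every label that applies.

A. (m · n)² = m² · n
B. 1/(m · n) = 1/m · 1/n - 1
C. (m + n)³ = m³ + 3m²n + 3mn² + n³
Evaluating each claim at the given values:
A. LHS = 16, RHS = 4 → fails here (LHS ≠ RHS)
B. LHS = 1/4, RHS = -3/4 → fails here (LHS ≠ RHS)
C. LHS = 125, RHS = 125 → holds here (LHS = RHS)

Answer: A, B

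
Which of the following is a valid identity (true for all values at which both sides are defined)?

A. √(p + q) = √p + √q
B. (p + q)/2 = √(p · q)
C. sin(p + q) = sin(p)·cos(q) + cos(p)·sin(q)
C

A: fails at (3, 7) — LHS = √(10) ≈ 3.162, RHS = √(3) + √(7) ≈ 4.378.
B: fails at (1, 5) — LHS = 3, RHS = √(5) ≈ 2.236.
C: holds — e.g. at (3, 3), both sides equal sin(6) ≈ -0.2794.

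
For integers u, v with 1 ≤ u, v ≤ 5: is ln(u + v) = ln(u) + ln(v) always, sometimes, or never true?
It holds at (u, v) = (2, 2) (both sides equal ln(4) ≈ 1.386), but fails at (u, v) = (1, 1) (LHS = ln(2) ≈ 0.6931, RHS = 0).

Answer: Sometimes true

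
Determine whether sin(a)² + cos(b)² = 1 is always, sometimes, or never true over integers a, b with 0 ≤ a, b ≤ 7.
Sometimes true

It holds at (a, b) = (0, 0) (both sides equal 1), but fails at (a, b) = (4, 6) (LHS = sin(4)² + cos(6)² ≈ 1.495, RHS = 1).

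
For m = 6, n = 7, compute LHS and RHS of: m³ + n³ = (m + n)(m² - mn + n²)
LHS = 6³ + 7³ = 559
RHS = (6 + 7)(6² - 6·7 + 7²) = 559

LHS = RHS: the two sides agree.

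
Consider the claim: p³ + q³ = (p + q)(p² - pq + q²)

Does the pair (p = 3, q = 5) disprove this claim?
Substituting p = 3, q = 5:
LHS = 3³ + 5³ = 152
RHS = (3 + 5)(3² - 3·5 + 5²) = 152

The sides agree, so this pair does not disprove the claim.

Answer: No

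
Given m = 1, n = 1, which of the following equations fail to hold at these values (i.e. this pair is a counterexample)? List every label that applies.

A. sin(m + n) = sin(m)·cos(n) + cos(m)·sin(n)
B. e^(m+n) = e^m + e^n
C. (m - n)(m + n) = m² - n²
B

Evaluating each claim at the given values:
A. LHS = sin(2) ≈ 0.9093, RHS = 2·sin(1)·cos(1) ≈ 0.9093 → holds here (LHS = RHS)
B. LHS = e^2 ≈ 7.389, RHS = 2·e ≈ 5.437 → fails here (LHS ≠ RHS)
C. LHS = 0, RHS = 0 → holds here (LHS = RHS)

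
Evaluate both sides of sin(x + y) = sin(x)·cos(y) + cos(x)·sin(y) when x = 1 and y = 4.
LHS = sin(1 + 4) = sin(5) ≈ -0.9589
RHS = sin(1)·cos(4) + cos(1)·sin(4) = sin(1)·cos(4) + sin(4)·cos(1) ≈ -0.9589

LHS = RHS: the two sides agree.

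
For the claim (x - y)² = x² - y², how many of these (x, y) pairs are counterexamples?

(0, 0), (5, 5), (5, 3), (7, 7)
Testing each pair:
(0, 0): LHS = 0, RHS = 0 → satisfies claim
(5, 5): LHS = 0, RHS = 0 → satisfies claim
(5, 3): LHS = 4, RHS = 16 → counterexample
(7, 7): LHS = 0, RHS = 0 → satisfies claim

That makes 1 counterexample.

Answer: 1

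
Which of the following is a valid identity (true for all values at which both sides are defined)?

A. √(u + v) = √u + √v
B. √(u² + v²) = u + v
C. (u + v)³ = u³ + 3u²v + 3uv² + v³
C

A: fails at (4, 4) — LHS = 2·√(2) ≈ 2.828, RHS = 4.
B: fails at (2, 7) — LHS = √(53) ≈ 7.28, RHS = 9.
C: holds — e.g. at (1, 3), both sides equal 64.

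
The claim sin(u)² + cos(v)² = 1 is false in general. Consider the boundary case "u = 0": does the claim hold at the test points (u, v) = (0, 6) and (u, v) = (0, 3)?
At (0, 6): LHS = cos(6)² ≈ 0.9219 ≠ RHS = 1
At (0, 3): LHS = cos(3)² ≈ 0.9801 ≠ RHS = 1

Answer: No, fails at both test points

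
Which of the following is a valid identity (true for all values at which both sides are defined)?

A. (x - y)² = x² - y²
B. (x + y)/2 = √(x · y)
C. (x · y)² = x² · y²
A: fails at (1, 3) — LHS = 4, RHS = -8.
B: fails at (3, 5) — LHS = 4, RHS = √(15) ≈ 3.873.
C: holds — e.g. at (2, 7), both sides equal 196.

Answer: C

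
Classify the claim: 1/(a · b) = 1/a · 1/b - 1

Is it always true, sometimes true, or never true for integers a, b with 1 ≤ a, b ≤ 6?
Never true

The claim fails for every pair in the range. For instance at (a, b) = (3, 1): LHS = 1/3, RHS = -2/3.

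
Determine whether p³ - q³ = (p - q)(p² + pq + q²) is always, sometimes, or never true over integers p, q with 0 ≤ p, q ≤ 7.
The identity holds for every pair in the range. For instance at (p, q) = (7, 0): both sides equal 343.

Answer: Always true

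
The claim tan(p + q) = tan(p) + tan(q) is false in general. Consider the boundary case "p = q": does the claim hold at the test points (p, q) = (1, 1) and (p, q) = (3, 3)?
No, fails at both test points

At (1, 1): LHS = tan(2) ≈ -2.185 ≠ RHS = 2·tan(1) ≈ 3.115
At (3, 3): LHS = tan(6) ≈ -0.291 ≠ RHS = 2·tan(3) ≈ -0.2851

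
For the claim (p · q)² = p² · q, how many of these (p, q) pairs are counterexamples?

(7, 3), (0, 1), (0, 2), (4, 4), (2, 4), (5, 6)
Testing each pair:
(7, 3): LHS = 441, RHS = 147 → counterexample
(0, 1): LHS = 0, RHS = 0 → satisfies claim
(0, 2): LHS = 0, RHS = 0 → satisfies claim
(4, 4): LHS = 256, RHS = 64 → counterexample
(2, 4): LHS = 64, RHS = 16 → counterexample
(5, 6): LHS = 900, RHS = 150 → counterexample

That makes 4 counterexamples.

Answer: 4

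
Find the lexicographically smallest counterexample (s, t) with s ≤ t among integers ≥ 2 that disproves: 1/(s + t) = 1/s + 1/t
Substituting (2, 2) into the claim:
LHS = 1/(2 + 2) = 1/4
RHS = 1/2 + 1/2 = 1

Since LHS ≠ RHS, this pair disproves the claim, and no lexicographically smaller pair (s ≤ t, integers ≥ 2) does.

For instance (3, 8) is also a counterexample (LHS = 1/11, RHS = 11/24), but it's lexicographically larger.

Answer: (s, t) = (2, 2)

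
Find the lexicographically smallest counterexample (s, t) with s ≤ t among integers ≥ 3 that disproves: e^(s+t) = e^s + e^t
(s, t) = (3, 3)

Substituting (3, 3) into the claim:
LHS = e^(3+3) = e^6 ≈ 403.4
RHS = e^3 + e^3 = 2·e^3 ≈ 40.17

Since LHS ≠ RHS, this pair disproves the claim, and no lexicographically smaller pair (s ≤ t, integers ≥ 3) does.

For instance (8, 9) is also a counterexample (LHS = e^17 ≈ 24154952.8, RHS = e^8 + e^9 ≈ 11084.0), but it's lexicographically larger.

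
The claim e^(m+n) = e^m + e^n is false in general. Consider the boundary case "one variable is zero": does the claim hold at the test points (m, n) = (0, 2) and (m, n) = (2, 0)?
At (0, 2): LHS = e^2 ≈ 7.389 ≠ RHS = 1 + e^2 ≈ 8.389
At (2, 0): LHS = e^2 ≈ 7.389 ≠ RHS = 1 + e^2 ≈ 8.389

Answer: No, fails at both test points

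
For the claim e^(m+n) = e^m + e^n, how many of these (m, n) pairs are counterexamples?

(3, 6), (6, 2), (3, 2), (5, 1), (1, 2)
Testing each pair:
(3, 6): LHS = e^9 ≈ 8103, RHS = e^3 + e^6 ≈ 423.5 → counterexample
(6, 2): LHS = e^8 ≈ 2981, RHS = e^2 + e^6 ≈ 410.8 → counterexample
(3, 2): LHS = e^5 ≈ 148.4, RHS = e^2 + e^3 ≈ 27.47 → counterexample
(5, 1): LHS = e^6 ≈ 403.4, RHS = e + e^5 ≈ 151.1 → counterexample
(1, 2): LHS = e^3 ≈ 20.09, RHS = e + e^2 ≈ 10.11 → counterexample

That makes 5 counterexamples.

Answer: 5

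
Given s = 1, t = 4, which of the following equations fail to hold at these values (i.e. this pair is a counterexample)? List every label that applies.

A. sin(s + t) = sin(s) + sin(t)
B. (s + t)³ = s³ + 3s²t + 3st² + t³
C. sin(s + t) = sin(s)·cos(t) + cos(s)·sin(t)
A

Evaluating each claim at the given values:
A. LHS = sin(5) ≈ -0.9589, RHS = sin(4) + sin(1) ≈ 0.08467 → fails here (LHS ≠ RHS)
B. LHS = 125, RHS = 125 → holds here (LHS = RHS)
C. LHS = sin(5) ≈ -0.9589, RHS = sin(1)·cos(4) + sin(4)·cos(1) ≈ -0.9589 → holds here (LHS = RHS)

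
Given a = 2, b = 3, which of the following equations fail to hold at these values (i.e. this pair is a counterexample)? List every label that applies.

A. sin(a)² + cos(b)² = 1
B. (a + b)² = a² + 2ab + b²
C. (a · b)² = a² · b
A, C

Evaluating each claim at the given values:
A. LHS = sin(2)² + cos(3)² ≈ 1.807, RHS = 1 → fails here (LHS ≠ RHS)
B. LHS = 25, RHS = 25 → holds here (LHS = RHS)
C. LHS = 36, RHS = 12 → fails here (LHS ≠ RHS)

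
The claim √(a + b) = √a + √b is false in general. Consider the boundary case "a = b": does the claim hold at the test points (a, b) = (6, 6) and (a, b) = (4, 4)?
No, fails at both test points

At (6, 6): LHS = 2·√(3) ≈ 3.464 ≠ RHS = 2·√(6) ≈ 4.899
At (4, 4): LHS = 2·√(2) ≈ 2.828 ≠ RHS = 4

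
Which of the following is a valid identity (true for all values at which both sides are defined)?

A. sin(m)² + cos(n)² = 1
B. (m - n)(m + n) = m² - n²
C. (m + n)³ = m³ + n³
A: fails at (3, 5) — LHS = sin(3)² + cos(5)² ≈ 0.1004, RHS = 1.
B: holds — e.g. at (2, 5), both sides equal -21.
C: fails at (5, 8) — LHS = 2197, RHS = 637.

Answer: B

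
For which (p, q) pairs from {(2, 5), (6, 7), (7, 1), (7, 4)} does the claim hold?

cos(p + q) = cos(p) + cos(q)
Testing each pair:
(2, 5): LHS = cos(7) ≈ 0.7539, RHS = cos(2) + cos(5) ≈ -0.1325 → fails
(6, 7): LHS = cos(13) ≈ 0.9074, RHS = cos(7) + cos(6) ≈ 1.714 → fails
(7, 1): LHS = cos(8) ≈ -0.1455, RHS = cos(1) + cos(7) ≈ 1.294 → fails
(7, 4): LHS = cos(11) ≈ 0.004426, RHS = cos(4) + cos(7) ≈ 0.1003 → fails

No pair satisfies the claim.

Answer: None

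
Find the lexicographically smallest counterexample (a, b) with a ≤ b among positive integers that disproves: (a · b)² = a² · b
(a, b) = (1, 2)

Substituting (1, 2) into the claim:
LHS = (1 · 2)² = 4
RHS = 1² · 2 = 2

Since LHS ≠ RHS, this pair disproves the claim, and no lexicographically smaller pair (a ≤ b, positive integers) does.

For instance (6, 6) is also a counterexample (LHS = 1296, RHS = 216), but it's lexicographically larger.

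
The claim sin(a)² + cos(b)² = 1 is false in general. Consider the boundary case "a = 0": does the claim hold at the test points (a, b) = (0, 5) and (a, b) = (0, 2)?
No, fails at both test points

At (0, 5): LHS = cos(5)² ≈ 0.08046 ≠ RHS = 1
At (0, 2): LHS = cos(2)² ≈ 0.1732 ≠ RHS = 1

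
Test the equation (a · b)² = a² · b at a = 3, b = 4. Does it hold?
Substituting a = 3, b = 4:

LHS = (3 · 4)² = 144
RHS = 3² · 4 = 36

LHS ≠ RHS, so the equation does not hold at this point.

Answer: Fails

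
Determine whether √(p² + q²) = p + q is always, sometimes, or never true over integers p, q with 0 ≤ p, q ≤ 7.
Sometimes true

It holds at (p, q) = (0, 5) (both sides equal 5), but fails at (p, q) = (7, 7) (LHS = 7·√(2) ≈ 9.899, RHS = 14).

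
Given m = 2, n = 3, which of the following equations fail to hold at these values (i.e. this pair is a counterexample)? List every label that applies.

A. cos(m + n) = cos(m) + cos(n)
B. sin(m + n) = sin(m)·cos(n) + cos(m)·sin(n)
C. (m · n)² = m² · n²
A

Evaluating each claim at the given values:
A. LHS = cos(5) ≈ 0.2837, RHS = cos(3) + cos(2) ≈ -1.406 → fails here (LHS ≠ RHS)
B. LHS = sin(5) ≈ -0.9589, RHS = sin(2)·cos(3) + sin(3)·cos(2) ≈ -0.9589 → holds here (LHS = RHS)
C. LHS = 36, RHS = 36 → holds here (LHS = RHS)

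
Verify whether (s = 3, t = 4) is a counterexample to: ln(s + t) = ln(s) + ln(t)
Substituting s = 3, t = 4:
LHS = ln(3 + 4) = ln(7) ≈ 1.946
RHS = ln(3) + ln(4) ≈ 2.485

Since LHS ≠ RHS, this pair disproves the claim.

Answer: Yes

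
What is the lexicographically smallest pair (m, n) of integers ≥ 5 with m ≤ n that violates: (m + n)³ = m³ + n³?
(m, n) = (5, 5)

Substituting (5, 5) into the claim:
LHS = (5 + 5)³ = 1000
RHS = 5³ + 5³ = 250

Since LHS ≠ RHS, this pair disproves the claim, and no lexicographically smaller pair (m ≤ n, integers ≥ 5) does.

For instance (5, 10) is also a counterexample (LHS = 3375, RHS = 1125), but it's lexicographically larger.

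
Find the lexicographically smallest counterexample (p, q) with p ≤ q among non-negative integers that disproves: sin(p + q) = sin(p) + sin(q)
(p, q) = (1, 1)

At (0, 0): both sides equal 0, so it holds there.

Substituting (1, 1) into the claim:
LHS = sin(1 + 1) = sin(2) ≈ 0.9093
RHS = sin(1) + sin(1) = 2·sin(1) ≈ 1.683

Since LHS ≠ RHS, this pair disproves the claim, and no lexicographically smaller pair (p ≤ q, non-negative integers) does.

For instance (2, 2) is also a counterexample (LHS = sin(4) ≈ -0.7568, RHS = 2·sin(2) ≈ 1.819), but it's lexicographically larger.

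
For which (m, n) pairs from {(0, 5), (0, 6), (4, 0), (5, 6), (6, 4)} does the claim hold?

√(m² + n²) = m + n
Testing each pair:
(0, 5): LHS = 5, RHS = 5 → holds
(0, 6): LHS = 6, RHS = 6 → holds
(4, 0): LHS = 4, RHS = 4 → holds
(5, 6): LHS = √(61) ≈ 7.81, RHS = 11 → fails
(6, 4): LHS = 2·√(13) ≈ 7.211, RHS = 10 → fails

3 of 5 pairs satisfy the claim.

Answer: (0, 5), (0, 6), (4, 0)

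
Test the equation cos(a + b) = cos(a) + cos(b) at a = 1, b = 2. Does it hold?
Substituting a = 1, b = 2:

LHS = cos(1 + 2) = cos(3) ≈ -0.99
RHS = cos(1) + cos(2) ≈ 0.1242

LHS ≠ RHS, so the equation does not hold at this point.

Answer: Fails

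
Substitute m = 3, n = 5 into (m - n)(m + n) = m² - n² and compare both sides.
LHS = (3 - 5)(3 + 5) = -16
RHS = 3² - 5² = -16

LHS = RHS: the two sides agree.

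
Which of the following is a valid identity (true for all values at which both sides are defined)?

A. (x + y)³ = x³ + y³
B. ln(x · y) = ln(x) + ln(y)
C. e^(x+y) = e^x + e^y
B

A: fails at (1, 2) — LHS = 27, RHS = 9.
B: holds — e.g. at (1, 2), both sides equal ln(2) ≈ 0.6931.
C: fails at (4, 5) — LHS = e^9 ≈ 8103, RHS = e^4 + e^5 ≈ 203.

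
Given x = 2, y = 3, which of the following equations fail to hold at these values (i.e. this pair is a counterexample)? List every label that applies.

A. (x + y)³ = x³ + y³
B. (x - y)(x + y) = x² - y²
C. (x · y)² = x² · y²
Evaluating each claim at the given values:
A. LHS = 125, RHS = 35 → fails here (LHS ≠ RHS)
B. LHS = -5, RHS = -5 → holds here (LHS = RHS)
C. LHS = 36, RHS = 36 → holds here (LHS = RHS)

Answer: A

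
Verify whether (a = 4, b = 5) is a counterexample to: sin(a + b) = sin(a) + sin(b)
Substituting a = 4, b = 5:
LHS = sin(4 + 5) = sin(9) ≈ 0.4121
RHS = sin(4) + sin(5) ≈ -1.716

Since LHS ≠ RHS, this pair disproves the claim.

Answer: Yes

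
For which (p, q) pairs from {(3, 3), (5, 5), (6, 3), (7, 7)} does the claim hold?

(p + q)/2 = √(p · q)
(3, 3), (5, 5), (7, 7)

Testing each pair:
(3, 3): LHS = 3, RHS = 3 → holds
(5, 5): LHS = 5, RHS = 5 → holds
(6, 3): LHS = 9/2, RHS = 3·√(2) ≈ 4.243 → fails
(7, 7): LHS = 7, RHS = 7 → holds

3 of 4 pairs satisfy the claim.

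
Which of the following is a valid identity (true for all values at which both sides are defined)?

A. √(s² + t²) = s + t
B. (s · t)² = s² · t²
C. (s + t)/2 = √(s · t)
A: fails at (2, 4) — LHS = 2·√(5) ≈ 4.472, RHS = 6.
B: holds — e.g. at (0, 1), both sides equal 0.
C: fails at (5, 8) — LHS = 13/2, RHS = 2·√(10) ≈ 6.325.

Answer: B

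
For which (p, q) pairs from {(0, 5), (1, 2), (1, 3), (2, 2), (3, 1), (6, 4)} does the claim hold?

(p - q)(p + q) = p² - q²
Testing each pair:
(0, 5): LHS = -25, RHS = -25 → holds
(1, 2): LHS = -3, RHS = -3 → holds
(1, 3): LHS = -8, RHS = -8 → holds
(2, 2): LHS = 0, RHS = 0 → holds
(3, 1): LHS = 8, RHS = 8 → holds
(6, 4): LHS = 20, RHS = 20 → holds

Every pair satisfies the claim.

Answer: All pairs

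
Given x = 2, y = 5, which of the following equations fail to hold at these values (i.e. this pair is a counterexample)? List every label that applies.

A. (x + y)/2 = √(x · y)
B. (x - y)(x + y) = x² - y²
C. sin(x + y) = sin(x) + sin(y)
Evaluating each claim at the given values:
A. LHS = 7/2, RHS = √(10) ≈ 3.162 → fails here (LHS ≠ RHS)
B. LHS = -21, RHS = -21 → holds here (LHS = RHS)
C. LHS = sin(7) ≈ 0.657, RHS = sin(5) + sin(2) ≈ -0.04963 → fails here (LHS ≠ RHS)

Answer: A, C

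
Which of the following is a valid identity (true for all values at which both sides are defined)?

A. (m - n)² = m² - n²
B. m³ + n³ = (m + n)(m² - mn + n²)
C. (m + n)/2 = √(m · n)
B

A: fails at (4, 5) — LHS = 1, RHS = -9.
B: holds — e.g. at (4, 5), both sides equal 189.
C: fails at (1, 4) — LHS = 5/2, RHS = 2.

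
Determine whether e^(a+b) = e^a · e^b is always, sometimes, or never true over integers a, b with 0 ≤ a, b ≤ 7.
The identity holds for every pair in the range. For instance at (a, b) = (3, 1): both sides equal e^4 ≈ 54.6.

Answer: Always true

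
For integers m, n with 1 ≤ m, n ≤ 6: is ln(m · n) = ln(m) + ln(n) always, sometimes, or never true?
Always true

The identity holds for every pair in the range. For instance at (m, n) = (5, 3): both sides equal ln(15) ≈ 2.708.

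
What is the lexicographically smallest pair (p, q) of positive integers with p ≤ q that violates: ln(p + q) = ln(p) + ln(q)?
Substituting (1, 1) into the claim:
LHS = ln(1 + 1) = ln(2) ≈ 0.6931
RHS = ln(1) + ln(1) = 0

Since LHS ≠ RHS, this pair disproves the claim, and no lexicographically smaller pair (p ≤ q, positive integers) does.

For instance (3, 6) is also a counterexample (LHS = ln(9) ≈ 2.197, RHS = ln(3) + ln(6) ≈ 2.89), but it's lexicographically larger.

Answer: (p, q) = (1, 1)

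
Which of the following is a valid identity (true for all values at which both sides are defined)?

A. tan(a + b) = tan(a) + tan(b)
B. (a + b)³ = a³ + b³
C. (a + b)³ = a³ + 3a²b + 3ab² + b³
C

A: fails at (3, 5) — LHS = tan(8) ≈ -6.8, RHS = tan(5) + tan(3) ≈ -3.523.
B: fails at (3, 7) — LHS = 1000, RHS = 370.
C: holds — e.g. at (5, 5), both sides equal 1000.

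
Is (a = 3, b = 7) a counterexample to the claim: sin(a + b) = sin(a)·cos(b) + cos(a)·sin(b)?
Substituting a = 3, b = 7:
LHS = sin(3 + 7) = sin(10) ≈ -0.544
RHS = sin(3)·cos(7) + cos(3)·sin(7) = sin(7)·cos(3) + sin(3)·cos(7) ≈ -0.544

The sides agree, so this pair does not disprove the claim.

Answer: No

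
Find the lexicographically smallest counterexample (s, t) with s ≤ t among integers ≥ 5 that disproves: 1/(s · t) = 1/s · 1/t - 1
(s, t) = (5, 5)

Substituting (5, 5) into the claim:
LHS = 1/(5 · 5) = 1/25
RHS = 1/5 · 1/5 - 1 = -24/25

Since LHS ≠ RHS, this pair disproves the claim, and no lexicographically smaller pair (s ≤ t, integers ≥ 5) does.

For instance (9, 10) is also a counterexample (LHS = 1/90, RHS = -89/90), but it's lexicographically larger.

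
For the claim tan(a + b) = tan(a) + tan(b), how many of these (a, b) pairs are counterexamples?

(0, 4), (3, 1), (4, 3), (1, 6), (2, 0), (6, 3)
Testing each pair:
(0, 4): LHS = tan(4) ≈ 1.158, RHS = tan(4) ≈ 1.158 → satisfies claim
(3, 1): LHS = tan(4) ≈ 1.158, RHS = tan(3) + tan(1) ≈ 1.415 → counterexample
(4, 3): LHS = tan(7) ≈ 0.8714, RHS = tan(3) + tan(4) ≈ 1.015 → counterexample
(1, 6): LHS = tan(7) ≈ 0.8714, RHS = tan(6) + tan(1) ≈ 1.266 → counterexample
(2, 0): LHS = tan(2) ≈ -2.185, RHS = tan(2) ≈ -2.185 → satisfies claim
(6, 3): LHS = tan(9) ≈ -0.4523, RHS = tan(6) + tan(3) ≈ -0.4336 → counterexample

That makes 4 counterexamples.

Answer: 4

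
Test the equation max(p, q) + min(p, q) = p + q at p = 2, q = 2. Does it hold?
Holds

Substituting p = 2, q = 2:

LHS = max(2, 2) + min(2, 2) = 4
RHS = 2 + 2 = 4

LHS = RHS, so the equation holds at this point.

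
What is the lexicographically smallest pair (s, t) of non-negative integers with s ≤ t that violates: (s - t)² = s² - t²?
At (0, 0): both sides equal 0, so it holds there.

Substituting (0, 1) into the claim:
LHS = (0 - 1)² = 1
RHS = 0² - 1² = -1

Since LHS ≠ RHS, this pair disproves the claim, and no lexicographically smaller pair (s ≤ t, non-negative integers) does.

For instance (1, 5) is also a counterexample (LHS = 16, RHS = -24), but it's lexicographically larger.

Answer: (s, t) = (0, 1)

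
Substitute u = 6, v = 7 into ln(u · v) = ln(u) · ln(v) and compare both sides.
LHS = ln(6 · 7) = ln(42) ≈ 3.738
RHS = ln(6) · ln(7) ≈ 3.487

LHS ≠ RHS (they differ by about 0.2511), so the equation does not hold here.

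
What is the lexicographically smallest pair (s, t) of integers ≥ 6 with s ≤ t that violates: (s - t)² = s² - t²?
At (6, 6): both sides equal 0, so it holds there.

Substituting (6, 7) into the claim:
LHS = (6 - 7)² = 1
RHS = 6² - 7² = -13

Since LHS ≠ RHS, this pair disproves the claim, and no lexicographically smaller pair (s ≤ t, integers ≥ 6) does.

For instance (9, 10) is also a counterexample (LHS = 1, RHS = -19), but it's lexicographically larger.

Answer: (s, t) = (6, 7)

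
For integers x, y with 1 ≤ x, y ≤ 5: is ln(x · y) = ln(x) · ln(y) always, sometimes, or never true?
Sometimes true

It holds at (x, y) = (1, 1) (both sides equal 0), but fails at (x, y) = (2, 1) (LHS = ln(2) ≈ 0.6931, RHS = 0).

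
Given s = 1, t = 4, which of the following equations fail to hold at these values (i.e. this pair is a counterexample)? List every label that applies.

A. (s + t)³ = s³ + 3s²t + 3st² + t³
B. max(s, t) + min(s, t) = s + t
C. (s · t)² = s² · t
C

Evaluating each claim at the given values:
A. LHS = 125, RHS = 125 → holds here (LHS = RHS)
B. LHS = 5, RHS = 5 → holds here (LHS = RHS)
C. LHS = 16, RHS = 4 → fails here (LHS ≠ RHS)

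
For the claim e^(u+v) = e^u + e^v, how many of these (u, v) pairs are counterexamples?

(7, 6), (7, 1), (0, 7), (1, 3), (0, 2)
Testing each pair:
(7, 6): LHS = e^13 ≈ 442413.4, RHS = e^6 + e^7 ≈ 1500 → counterexample
(7, 1): LHS = e^8 ≈ 2981, RHS = e + e^7 ≈ 1099 → counterexample
(0, 7): LHS = e^7 ≈ 1097, RHS = 1 + e^7 ≈ 1098 → counterexample
(1, 3): LHS = e^4 ≈ 54.6, RHS = e + e^3 ≈ 22.8 → counterexample
(0, 2): LHS = e^2 ≈ 7.389, RHS = 1 + e^2 ≈ 8.389 → counterexample

That makes 5 counterexamples.

Answer: 5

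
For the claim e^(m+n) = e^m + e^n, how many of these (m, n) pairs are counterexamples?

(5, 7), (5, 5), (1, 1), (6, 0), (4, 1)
5

Testing each pair:
(5, 7): LHS = e^12 ≈ 162754.8, RHS = e^5 + e^7 ≈ 1245 → counterexample
(5, 5): LHS = e^10 ≈ 22026.5, RHS = 2·e^5 ≈ 296.8 → counterexample
(1, 1): LHS = e^2 ≈ 7.389, RHS = 2·e ≈ 5.437 → counterexample
(6, 0): LHS = e^6 ≈ 403.4, RHS = 1 + e^6 ≈ 404.4 → counterexample
(4, 1): LHS = e^5 ≈ 148.4, RHS = e + e^4 ≈ 57.32 → counterexample

That makes 5 counterexamples.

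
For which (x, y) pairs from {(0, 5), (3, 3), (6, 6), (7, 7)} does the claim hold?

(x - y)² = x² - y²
(3, 3), (6, 6), (7, 7)

Testing each pair:
(0, 5): LHS = 25, RHS = -25 → fails
(3, 3): LHS = 0, RHS = 0 → holds
(6, 6): LHS = 0, RHS = 0 → holds
(7, 7): LHS = 0, RHS = 0 → holds

3 of 4 pairs satisfy the claim.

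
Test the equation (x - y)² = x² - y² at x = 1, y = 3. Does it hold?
Fails

Substituting x = 1, y = 3:

LHS = (1 - 3)² = 4
RHS = 1² - 3² = -8

LHS ≠ RHS, so the equation does not hold at this point.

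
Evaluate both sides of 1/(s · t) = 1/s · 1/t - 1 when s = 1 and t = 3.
LHS = 1/(1 · 3) = 1/3
RHS = 1/1 · 1/3 - 1 = -2/3

LHS ≠ RHS, so the equation does not hold here.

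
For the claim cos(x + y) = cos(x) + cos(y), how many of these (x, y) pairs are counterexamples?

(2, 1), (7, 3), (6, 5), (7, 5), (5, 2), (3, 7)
Testing each pair:
(2, 1): LHS = cos(3) ≈ -0.99, RHS = cos(2) + cos(1) ≈ 0.1242 → counterexample
(7, 3): LHS = cos(10) ≈ -0.8391, RHS = cos(3) + cos(7) ≈ -0.2361 → counterexample
(6, 5): LHS = cos(11) ≈ 0.004426, RHS = cos(5) + cos(6) ≈ 1.244 → counterexample
(7, 5): LHS = cos(12) ≈ 0.8439, RHS = cos(5) + cos(7) ≈ 1.038 → counterexample
(5, 2): LHS = cos(7) ≈ 0.7539, RHS = cos(2) + cos(5) ≈ -0.1325 → counterexample
(3, 7): LHS = cos(10) ≈ -0.8391, RHS = cos(3) + cos(7) ≈ -0.2361 → counterexample

That makes 6 counterexamples.

Answer: 6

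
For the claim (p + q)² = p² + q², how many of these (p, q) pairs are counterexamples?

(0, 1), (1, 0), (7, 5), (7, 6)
2

Testing each pair:
(0, 1): LHS = 1, RHS = 1 → satisfies claim
(1, 0): LHS = 1, RHS = 1 → satisfies claim
(7, 5): LHS = 144, RHS = 74 → counterexample
(7, 6): LHS = 169, RHS = 85 → counterexample

That makes 2 counterexamples.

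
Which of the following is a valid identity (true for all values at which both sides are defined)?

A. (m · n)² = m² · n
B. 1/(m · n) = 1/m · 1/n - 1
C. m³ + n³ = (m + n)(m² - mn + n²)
A: fails at (2, 2) — LHS = 16, RHS = 8.
B: fails at (2, 2) — LHS = 1/4, RHS = -3/4.
C: holds — e.g. at (1, 4), both sides equal 65.

Answer: C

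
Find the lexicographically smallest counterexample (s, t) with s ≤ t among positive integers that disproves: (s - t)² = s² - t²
(s, t) = (1, 2)

Substituting (1, 2) into the claim:
LHS = (1 - 2)² = 1
RHS = 1² - 2² = -3

Since LHS ≠ RHS, this pair disproves the claim, and no lexicographically smaller pair (s ≤ t, positive integers) does.

For instance (4, 5) is also a counterexample (LHS = 1, RHS = -9), but it's lexicographically larger.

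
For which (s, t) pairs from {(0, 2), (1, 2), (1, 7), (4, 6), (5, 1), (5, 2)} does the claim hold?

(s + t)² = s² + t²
(0, 2)

Testing each pair:
(0, 2): LHS = 4, RHS = 4 → holds
(1, 2): LHS = 9, RHS = 5 → fails
(1, 7): LHS = 64, RHS = 50 → fails
(4, 6): LHS = 100, RHS = 52 → fails
(5, 1): LHS = 36, RHS = 26 → fails
(5, 2): LHS = 49, RHS = 29 → fails

1 of 6 pairs satisfies the claim.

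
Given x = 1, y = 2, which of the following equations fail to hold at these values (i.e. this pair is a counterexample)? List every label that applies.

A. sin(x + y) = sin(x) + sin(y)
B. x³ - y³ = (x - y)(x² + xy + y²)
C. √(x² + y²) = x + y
A, C

Evaluating each claim at the given values:
A. LHS = sin(3) ≈ 0.1411, RHS = sin(1) + sin(2) ≈ 1.751 → fails here (LHS ≠ RHS)
B. LHS = -7, RHS = -7 → holds here (LHS = RHS)
C. LHS = √(5) ≈ 2.236, RHS = 3 → fails here (LHS ≠ RHS)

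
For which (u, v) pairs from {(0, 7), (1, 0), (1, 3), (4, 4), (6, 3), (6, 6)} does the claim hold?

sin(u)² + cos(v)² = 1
(4, 4), (6, 6)

Testing each pair:
(0, 7): LHS = cos(7)² ≈ 0.5684, RHS = 1 → fails
(1, 0): LHS = sin(1)² + 1 ≈ 1.708, RHS = 1 → fails
(1, 3): LHS = sin(1)² + cos(3)² ≈ 1.688, RHS = 1 → fails
(4, 4): LHS = cos(4)² + sin(4)² = 1, RHS = 1 → holds
(6, 3): LHS = sin(6)² + cos(3)² ≈ 1.058, RHS = 1 → fails
(6, 6): LHS = sin(6)² + cos(6)² = 1, RHS = 1 → holds

2 of 6 pairs satisfy the claim.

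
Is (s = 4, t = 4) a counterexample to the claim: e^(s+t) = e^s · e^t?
No

Substituting s = 4, t = 4:
LHS = e^(4+4) = e^8 ≈ 2981
RHS = e^4 · e^4 = e^8 ≈ 2981

The sides agree, so this pair does not disprove the claim.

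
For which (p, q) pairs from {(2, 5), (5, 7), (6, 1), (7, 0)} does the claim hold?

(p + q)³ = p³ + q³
(7, 0)

Testing each pair:
(2, 5): LHS = 343, RHS = 133 → fails
(5, 7): LHS = 1728, RHS = 468 → fails
(6, 1): LHS = 343, RHS = 217 → fails
(7, 0): LHS = 343, RHS = 343 → holds

1 of 4 pairs satisfies the claim.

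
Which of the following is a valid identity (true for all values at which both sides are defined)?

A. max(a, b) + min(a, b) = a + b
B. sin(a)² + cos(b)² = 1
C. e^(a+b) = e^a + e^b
A

A: holds — e.g. at (2, 4), both sides equal 6.
B: fails at (2, 4) — LHS = cos(4)² + sin(2)² ≈ 1.254, RHS = 1.
C: fails at (1, 1) — LHS = e^2 ≈ 7.389, RHS = 2·e ≈ 5.437.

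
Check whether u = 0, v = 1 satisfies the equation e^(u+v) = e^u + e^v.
Substituting u = 0, v = 1:

LHS = e^(0+1) = e ≈ 2.718
RHS = e^0 + e^1 = 1 + e ≈ 3.718

LHS ≠ RHS, so the equation does not hold at this point.

Answer: Fails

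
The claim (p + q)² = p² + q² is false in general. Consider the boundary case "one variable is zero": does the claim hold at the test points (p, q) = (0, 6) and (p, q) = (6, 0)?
At (0, 6): LHS = 36, RHS = 36 → equal
At (6, 0): LHS = 36, RHS = 36 → equal

So the claim does hold at both of these boundary points, even though it is not an identity.

Answer: Yes, holds at both test points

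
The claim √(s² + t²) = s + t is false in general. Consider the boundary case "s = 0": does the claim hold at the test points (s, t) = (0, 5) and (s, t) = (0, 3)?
At (0, 5): LHS = 5, RHS = 5 → equal
At (0, 3): LHS = 3, RHS = 3 → equal

So the claim does hold at both of these boundary points, even though it is not an identity.

Answer: Yes, holds at both test points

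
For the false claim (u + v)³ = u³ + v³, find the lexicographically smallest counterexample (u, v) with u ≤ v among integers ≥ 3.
(u, v) = (3, 3)

Substituting (3, 3) into the claim:
LHS = (3 + 3)³ = 216
RHS = 3³ + 3³ = 54

Since LHS ≠ RHS, this pair disproves the claim, and no lexicographically smaller pair (u ≤ v, integers ≥ 3) does.

For instance (9, 9) is also a counterexample (LHS = 5832, RHS = 1458), but it's lexicographically larger.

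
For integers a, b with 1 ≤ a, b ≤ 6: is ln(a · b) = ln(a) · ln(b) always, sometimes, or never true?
Sometimes true

It holds at (a, b) = (1, 1) (both sides equal 0), but fails at (a, b) = (5, 6) (LHS = ln(30) ≈ 3.401, RHS = ln(5)·ln(6) ≈ 2.884).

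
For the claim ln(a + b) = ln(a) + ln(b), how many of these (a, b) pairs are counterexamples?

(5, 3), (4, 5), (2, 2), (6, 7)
3

Testing each pair:
(5, 3): LHS = ln(8) ≈ 2.079, RHS = ln(3) + ln(5) ≈ 2.708 → counterexample
(4, 5): LHS = ln(9) ≈ 2.197, RHS = ln(4) + ln(5) ≈ 2.996 → counterexample
(2, 2): LHS = ln(4) ≈ 1.386, RHS = 2·ln(2) ≈ 1.386 → satisfies claim
(6, 7): LHS = ln(13) ≈ 2.565, RHS = ln(6) + ln(7) ≈ 3.738 → counterexample

That makes 3 counterexamples.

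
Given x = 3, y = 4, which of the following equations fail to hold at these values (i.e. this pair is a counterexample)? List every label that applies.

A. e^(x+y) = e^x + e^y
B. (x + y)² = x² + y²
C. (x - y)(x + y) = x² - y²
Evaluating each claim at the given values:
A. LHS = e^7 ≈ 1097, RHS = e^3 + e^4 ≈ 74.68 → fails here (LHS ≠ RHS)
B. LHS = 49, RHS = 25 → fails here (LHS ≠ RHS)
C. LHS = -7, RHS = -7 → holds here (LHS = RHS)

Answer: A, B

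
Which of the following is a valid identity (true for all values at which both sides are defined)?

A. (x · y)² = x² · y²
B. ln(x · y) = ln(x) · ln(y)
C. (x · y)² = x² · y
A

A: holds — e.g. at (2, 2), both sides equal 16.
B: fails at (4, 5) — LHS = ln(20) ≈ 2.996, RHS = ln(4)·ln(5) ≈ 2.231.
C: fails at (4, 6) — LHS = 576, RHS = 96.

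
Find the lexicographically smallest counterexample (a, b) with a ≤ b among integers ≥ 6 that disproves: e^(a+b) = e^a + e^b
(a, b) = (6, 6)

Substituting (6, 6) into the claim:
LHS = e^(6+6) = e^12 ≈ 162754.8
RHS = e^6 + e^6 = 2·e^6 ≈ 806.9

Since LHS ≠ RHS, this pair disproves the claim, and no lexicographically smaller pair (a ≤ b, integers ≥ 6) does.

For instance (7, 12) is also a counterexample (LHS = e^19 ≈ 178482301.0, RHS = e^7 + e^12 ≈ 163851.4), but it's lexicographically larger.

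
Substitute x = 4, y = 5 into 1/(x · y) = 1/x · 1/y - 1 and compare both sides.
LHS = 1/(4 · 5) = 1/20
RHS = 1/4 · 1/5 - 1 = -19/20

LHS ≠ RHS, so the equation does not hold here.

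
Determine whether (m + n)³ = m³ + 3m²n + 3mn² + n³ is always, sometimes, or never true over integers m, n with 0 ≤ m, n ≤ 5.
Always true

The identity holds for every pair in the range. For instance at (m, n) = (2, 1): both sides equal 27.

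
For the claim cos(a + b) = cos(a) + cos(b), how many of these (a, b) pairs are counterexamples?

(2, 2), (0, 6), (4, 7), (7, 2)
Testing each pair:
(2, 2): LHS = cos(4) ≈ -0.6536, RHS = 2·cos(2) ≈ -0.8323 → counterexample
(0, 6): LHS = cos(6) ≈ 0.9602, RHS = cos(6) + 1 ≈ 1.96 → counterexample
(4, 7): LHS = cos(11) ≈ 0.004426, RHS = cos(4) + cos(7) ≈ 0.1003 → counterexample
(7, 2): LHS = cos(9) ≈ -0.9111, RHS = cos(2) + cos(7) ≈ 0.3378 → counterexample

That makes 4 counterexamples.

Answer: 4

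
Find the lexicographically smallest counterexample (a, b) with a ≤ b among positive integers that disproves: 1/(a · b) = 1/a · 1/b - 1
Substituting (1, 1) into the claim:
LHS = 1/(1 · 1) = 1
RHS = 1/1 · 1/1 - 1 = 0

Since LHS ≠ RHS, this pair disproves the claim, and no lexicographically smaller pair (a ≤ b, positive integers) does.

For instance (3, 7) is also a counterexample (LHS = 1/21, RHS = -20/21), but it's lexicographically larger.

Answer: (a, b) = (1, 1)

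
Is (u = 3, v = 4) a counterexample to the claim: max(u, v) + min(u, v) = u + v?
No

Substituting u = 3, v = 4:
LHS = max(3, 4) + min(3, 4) = 7
RHS = 3 + 4 = 7

The sides agree, so this pair does not disprove the claim.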